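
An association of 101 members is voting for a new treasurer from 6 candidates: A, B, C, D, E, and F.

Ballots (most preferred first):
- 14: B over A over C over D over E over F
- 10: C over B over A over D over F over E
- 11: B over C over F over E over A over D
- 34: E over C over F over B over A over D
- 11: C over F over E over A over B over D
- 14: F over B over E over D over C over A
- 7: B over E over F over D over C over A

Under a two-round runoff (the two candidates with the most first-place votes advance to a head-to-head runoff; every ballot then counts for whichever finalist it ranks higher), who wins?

Round 1 first-place votes: A 0, B 32, C 21, D 0, E 34, F 14. E and B advance.
Runoff: E is ranked above B on 45 ballots, B above E on 56.

B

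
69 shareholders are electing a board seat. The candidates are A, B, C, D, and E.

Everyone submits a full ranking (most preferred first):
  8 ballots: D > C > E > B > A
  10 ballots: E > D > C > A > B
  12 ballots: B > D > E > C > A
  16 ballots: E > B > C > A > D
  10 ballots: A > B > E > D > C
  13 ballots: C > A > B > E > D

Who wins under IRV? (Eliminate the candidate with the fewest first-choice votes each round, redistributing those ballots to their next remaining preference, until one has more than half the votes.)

B

Round 1: A 10, B 12, C 13, D 8, E 26. D eliminated.
Round 2: A 10, B 12, C 21, E 26. A eliminated.
Round 3: B 22, C 21, E 26. C eliminated.
Round 4: B 35, E 34. B has a majority (≥35).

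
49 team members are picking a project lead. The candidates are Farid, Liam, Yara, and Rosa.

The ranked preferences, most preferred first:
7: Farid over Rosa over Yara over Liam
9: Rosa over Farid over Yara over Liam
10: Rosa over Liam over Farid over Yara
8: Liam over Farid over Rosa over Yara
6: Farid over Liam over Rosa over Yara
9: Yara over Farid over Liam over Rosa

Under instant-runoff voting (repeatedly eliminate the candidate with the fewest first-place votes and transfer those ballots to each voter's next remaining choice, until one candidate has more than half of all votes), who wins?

Farid

Round 1: Farid 13, Liam 8, Yara 9, Rosa 19. Liam eliminated.
Round 2: Farid 21, Yara 9, Rosa 19. Yara eliminated.
Round 3: Farid 30, Rosa 19. Farid has a majority (≥25).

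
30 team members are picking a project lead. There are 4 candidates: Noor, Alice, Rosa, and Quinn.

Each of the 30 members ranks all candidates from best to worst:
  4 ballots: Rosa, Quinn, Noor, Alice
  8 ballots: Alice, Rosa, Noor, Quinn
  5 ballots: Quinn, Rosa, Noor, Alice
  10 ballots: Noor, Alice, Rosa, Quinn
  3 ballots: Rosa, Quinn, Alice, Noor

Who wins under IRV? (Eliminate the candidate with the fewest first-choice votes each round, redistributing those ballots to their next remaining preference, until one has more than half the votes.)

Round 1: Noor 10, Alice 8, Rosa 7, Quinn 5. Quinn eliminated.
Round 2: Noor 10, Alice 8, Rosa 12. Alice eliminated.
Round 3: Noor 10, Rosa 20. Rosa has a majority (≥16).

Rosa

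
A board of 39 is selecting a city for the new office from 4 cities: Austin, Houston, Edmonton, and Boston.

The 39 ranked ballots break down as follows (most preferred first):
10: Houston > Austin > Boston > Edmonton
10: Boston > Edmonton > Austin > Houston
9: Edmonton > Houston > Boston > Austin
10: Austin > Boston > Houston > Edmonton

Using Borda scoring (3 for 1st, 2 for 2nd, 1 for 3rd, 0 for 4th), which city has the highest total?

Boston

Austin: 10×2 + 10×1 + 9×0 + 10×3 = 60
Houston: 10×3 + 10×0 + 9×2 + 10×1 = 58
Edmonton: 10×0 + 10×2 + 9×3 + 10×0 = 47
Boston: 10×1 + 10×3 + 9×1 + 10×2 = 69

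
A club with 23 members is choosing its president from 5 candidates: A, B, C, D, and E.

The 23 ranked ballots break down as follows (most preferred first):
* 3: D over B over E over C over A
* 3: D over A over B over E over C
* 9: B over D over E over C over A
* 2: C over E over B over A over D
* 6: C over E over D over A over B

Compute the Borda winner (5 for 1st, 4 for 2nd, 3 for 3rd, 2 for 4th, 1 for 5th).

A: 3×1 + 3×4 + 9×1 + 2×2 + 6×2 = 40
B: 3×4 + 3×3 + 9×5 + 2×3 + 6×1 = 78
C: 3×2 + 3×1 + 9×2 + 2×5 + 6×5 = 67
D: 3×5 + 3×5 + 9×4 + 2×1 + 6×3 = 86
E: 3×3 + 3×2 + 9×3 + 2×4 + 6×4 = 74

D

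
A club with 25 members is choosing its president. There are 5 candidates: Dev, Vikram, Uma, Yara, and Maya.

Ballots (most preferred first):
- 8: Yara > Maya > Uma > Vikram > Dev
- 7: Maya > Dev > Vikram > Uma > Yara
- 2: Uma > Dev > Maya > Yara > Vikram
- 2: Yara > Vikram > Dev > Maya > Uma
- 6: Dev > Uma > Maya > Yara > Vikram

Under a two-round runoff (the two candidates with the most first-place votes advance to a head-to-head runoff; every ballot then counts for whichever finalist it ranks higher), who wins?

Round 1 first-place votes: Dev 6, Vikram 0, Uma 2, Yara 10, Maya 7. Yara and Maya advance.
Runoff: Yara is ranked above Maya on 10 ballots, Maya above Yara on 15.

Maya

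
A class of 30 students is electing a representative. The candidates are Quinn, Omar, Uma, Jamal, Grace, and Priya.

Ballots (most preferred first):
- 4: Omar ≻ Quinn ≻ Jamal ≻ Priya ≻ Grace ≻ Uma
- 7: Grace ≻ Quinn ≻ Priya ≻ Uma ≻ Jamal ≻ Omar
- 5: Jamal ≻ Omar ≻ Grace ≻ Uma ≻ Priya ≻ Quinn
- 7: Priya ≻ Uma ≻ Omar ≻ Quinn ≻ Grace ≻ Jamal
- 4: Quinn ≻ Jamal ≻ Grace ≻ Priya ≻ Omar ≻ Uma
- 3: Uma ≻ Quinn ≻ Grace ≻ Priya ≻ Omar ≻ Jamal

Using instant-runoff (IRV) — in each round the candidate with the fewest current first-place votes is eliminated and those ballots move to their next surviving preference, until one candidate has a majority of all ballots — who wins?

Quinn

Round 1: Quinn 4, Omar 4, Uma 3, Jamal 5, Grace 7, Priya 7. Uma eliminated.
Round 2: Quinn 7, Omar 4, Jamal 5, Grace 7, Priya 7. Omar eliminated.
Round 3: Quinn 11, Jamal 5, Grace 7, Priya 7. Jamal eliminated.
Round 4: Quinn 11, Grace 12, Priya 7. Priya eliminated.
Round 5: Quinn 18, Grace 12. Quinn has a majority (≥16).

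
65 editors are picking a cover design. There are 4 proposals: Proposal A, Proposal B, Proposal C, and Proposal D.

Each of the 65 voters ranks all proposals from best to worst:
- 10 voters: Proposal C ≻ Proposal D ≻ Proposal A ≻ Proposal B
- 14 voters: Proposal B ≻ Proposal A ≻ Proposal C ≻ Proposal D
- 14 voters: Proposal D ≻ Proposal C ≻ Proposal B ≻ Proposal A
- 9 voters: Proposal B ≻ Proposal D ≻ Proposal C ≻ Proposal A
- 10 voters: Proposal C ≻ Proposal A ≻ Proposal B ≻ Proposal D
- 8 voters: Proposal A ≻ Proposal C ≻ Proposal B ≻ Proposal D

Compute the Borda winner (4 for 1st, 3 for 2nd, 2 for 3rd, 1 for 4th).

Proposal A: 10×2 + 14×3 + 14×1 + 9×1 + 10×3 + 8×4 = 147
Proposal B: 10×1 + 14×4 + 14×2 + 9×4 + 10×2 + 8×2 = 166
Proposal C: 10×4 + 14×2 + 14×3 + 9×2 + 10×4 + 8×3 = 192
Proposal D: 10×3 + 14×1 + 14×4 + 9×3 + 10×1 + 8×1 = 145

Proposal C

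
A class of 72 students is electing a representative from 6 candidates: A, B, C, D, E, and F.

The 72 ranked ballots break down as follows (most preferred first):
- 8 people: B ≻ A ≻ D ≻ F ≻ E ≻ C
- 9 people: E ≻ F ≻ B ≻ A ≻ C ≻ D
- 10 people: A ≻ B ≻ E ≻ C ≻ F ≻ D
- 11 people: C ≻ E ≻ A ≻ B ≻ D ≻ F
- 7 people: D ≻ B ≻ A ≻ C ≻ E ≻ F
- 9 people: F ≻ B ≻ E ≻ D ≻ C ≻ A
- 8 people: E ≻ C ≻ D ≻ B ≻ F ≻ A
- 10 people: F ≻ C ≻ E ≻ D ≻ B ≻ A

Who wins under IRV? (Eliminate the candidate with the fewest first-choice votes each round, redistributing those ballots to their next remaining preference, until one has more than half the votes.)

E

Round 1: A 10, B 8, C 11, D 7, E 17, F 19. D eliminated.
Round 2: A 10, B 15, C 11, E 17, F 19. A eliminated.
Round 3: B 25, C 11, E 17, F 19. C eliminated.
Round 4: B 25, E 28, F 19. F eliminated.
Round 5: B 34, E 38. E has a majority (≥37).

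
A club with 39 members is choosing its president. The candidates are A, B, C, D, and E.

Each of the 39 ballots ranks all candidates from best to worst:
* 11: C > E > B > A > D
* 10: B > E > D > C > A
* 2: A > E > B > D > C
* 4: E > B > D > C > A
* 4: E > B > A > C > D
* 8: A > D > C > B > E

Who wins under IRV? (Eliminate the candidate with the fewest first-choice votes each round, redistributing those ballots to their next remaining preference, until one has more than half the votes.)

B

Round 1: A 10, B 10, C 11, D 0, E 8. D eliminated.
Round 2: A 10, B 10, C 11, E 8. E eliminated.
Round 3: A 10, B 18, C 11. A eliminated.
Round 4: B 20, C 19. B has a majority (≥20).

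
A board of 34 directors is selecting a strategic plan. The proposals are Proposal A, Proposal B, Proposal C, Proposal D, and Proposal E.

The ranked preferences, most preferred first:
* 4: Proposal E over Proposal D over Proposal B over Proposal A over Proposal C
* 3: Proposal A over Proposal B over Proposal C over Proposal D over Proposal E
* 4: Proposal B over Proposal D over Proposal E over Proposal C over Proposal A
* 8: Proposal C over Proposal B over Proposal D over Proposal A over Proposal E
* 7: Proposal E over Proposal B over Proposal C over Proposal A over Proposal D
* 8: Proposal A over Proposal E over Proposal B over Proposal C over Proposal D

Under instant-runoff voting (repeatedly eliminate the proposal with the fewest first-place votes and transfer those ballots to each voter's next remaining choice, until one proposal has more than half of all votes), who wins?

Round 1: Proposal A 11, Proposal B 4, Proposal C 8, Proposal D 0, Proposal E 11. Proposal D eliminated.
Round 2: Proposal A 11, Proposal B 4, Proposal C 8, Proposal E 11. Proposal B eliminated.
Round 3: Proposal A 11, Proposal C 8, Proposal E 15. Proposal C eliminated.
Round 4: Proposal A 19, Proposal E 15. Proposal A has a majority (≥18).

Proposal A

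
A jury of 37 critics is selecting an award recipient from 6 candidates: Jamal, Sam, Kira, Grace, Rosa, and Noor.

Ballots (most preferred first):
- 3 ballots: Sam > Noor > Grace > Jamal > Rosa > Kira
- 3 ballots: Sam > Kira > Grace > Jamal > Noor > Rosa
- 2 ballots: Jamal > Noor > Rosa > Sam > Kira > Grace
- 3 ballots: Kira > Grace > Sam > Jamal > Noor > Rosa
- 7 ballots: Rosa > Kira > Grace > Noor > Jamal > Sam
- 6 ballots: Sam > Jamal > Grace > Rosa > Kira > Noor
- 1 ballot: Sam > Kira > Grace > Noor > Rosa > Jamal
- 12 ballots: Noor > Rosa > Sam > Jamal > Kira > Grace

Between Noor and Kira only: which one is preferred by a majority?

Kira

Noor is ranked above Kira on 17 ballots; Kira above Noor on 20.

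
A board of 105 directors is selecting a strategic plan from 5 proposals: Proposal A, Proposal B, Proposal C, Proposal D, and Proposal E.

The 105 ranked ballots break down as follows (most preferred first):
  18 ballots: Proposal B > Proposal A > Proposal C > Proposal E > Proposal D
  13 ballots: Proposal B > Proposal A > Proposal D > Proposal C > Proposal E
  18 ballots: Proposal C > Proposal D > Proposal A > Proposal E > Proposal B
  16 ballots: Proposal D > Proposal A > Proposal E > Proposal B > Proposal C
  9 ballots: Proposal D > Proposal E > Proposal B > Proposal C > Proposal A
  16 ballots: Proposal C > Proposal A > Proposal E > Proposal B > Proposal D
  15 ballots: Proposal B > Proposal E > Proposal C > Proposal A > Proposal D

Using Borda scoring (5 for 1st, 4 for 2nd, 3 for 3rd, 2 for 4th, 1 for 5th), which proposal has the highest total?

Proposal A: 18×4 + 13×4 + 18×3 + 16×4 + 9×1 + 16×4 + 15×2 = 345
Proposal B: 18×5 + 13×5 + 18×1 + 16×2 + 9×3 + 16×2 + 15×5 = 339
Proposal C: 18×3 + 13×2 + 18×5 + 16×1 + 9×2 + 16×5 + 15×3 = 329
Proposal D: 18×1 + 13×3 + 18×4 + 16×5 + 9×5 + 16×1 + 15×1 = 285
Proposal E: 18×2 + 13×1 + 18×2 + 16×3 + 9×4 + 16×3 + 15×4 = 277

Proposal A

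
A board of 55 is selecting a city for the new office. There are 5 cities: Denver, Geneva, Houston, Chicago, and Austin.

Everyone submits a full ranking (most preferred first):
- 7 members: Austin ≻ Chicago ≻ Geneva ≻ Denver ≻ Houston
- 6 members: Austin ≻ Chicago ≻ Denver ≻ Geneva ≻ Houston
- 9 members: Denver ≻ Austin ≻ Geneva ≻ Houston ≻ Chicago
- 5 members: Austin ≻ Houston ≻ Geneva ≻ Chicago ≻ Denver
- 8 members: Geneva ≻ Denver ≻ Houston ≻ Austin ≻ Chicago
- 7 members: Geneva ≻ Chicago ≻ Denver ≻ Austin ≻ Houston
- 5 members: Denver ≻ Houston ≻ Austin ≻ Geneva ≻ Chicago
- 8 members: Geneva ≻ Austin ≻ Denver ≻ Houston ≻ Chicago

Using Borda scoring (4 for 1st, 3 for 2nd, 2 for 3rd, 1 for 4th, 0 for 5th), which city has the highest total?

Austin

Denver: 7×1 + 6×2 + 9×4 + 5×0 + 8×3 + 7×2 + 5×4 + 8×2 = 129
Geneva: 7×2 + 6×1 + 9×2 + 5×2 + 8×4 + 7×4 + 5×1 + 8×4 = 145
Houston: 7×0 + 6×0 + 9×1 + 5×3 + 8×2 + 7×0 + 5×3 + 8×1 = 63
Chicago: 7×3 + 6×3 + 9×0 + 5×1 + 8×0 + 7×3 + 5×0 + 8×0 = 65
Austin: 7×4 + 6×4 + 9×3 + 5×4 + 8×1 + 7×1 + 5×2 + 8×3 = 148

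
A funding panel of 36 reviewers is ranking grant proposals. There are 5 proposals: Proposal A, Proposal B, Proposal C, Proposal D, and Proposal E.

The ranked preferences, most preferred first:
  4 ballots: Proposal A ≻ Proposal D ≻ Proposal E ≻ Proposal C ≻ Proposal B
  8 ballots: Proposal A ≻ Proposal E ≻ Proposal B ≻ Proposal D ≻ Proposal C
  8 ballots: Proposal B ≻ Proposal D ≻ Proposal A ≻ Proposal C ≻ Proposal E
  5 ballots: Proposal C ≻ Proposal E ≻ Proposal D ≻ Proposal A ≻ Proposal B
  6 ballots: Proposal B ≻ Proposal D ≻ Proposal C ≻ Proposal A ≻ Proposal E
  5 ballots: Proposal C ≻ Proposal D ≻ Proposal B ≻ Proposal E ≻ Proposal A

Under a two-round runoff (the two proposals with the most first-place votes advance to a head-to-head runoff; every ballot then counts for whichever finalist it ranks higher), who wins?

Round 1 first-place votes: Proposal A 12, Proposal B 14, Proposal C 10, Proposal D 0, Proposal E 0. Proposal B and Proposal A advance.
Runoff: Proposal B is ranked above Proposal A on 19 ballots, Proposal A above Proposal B on 17.

Proposal B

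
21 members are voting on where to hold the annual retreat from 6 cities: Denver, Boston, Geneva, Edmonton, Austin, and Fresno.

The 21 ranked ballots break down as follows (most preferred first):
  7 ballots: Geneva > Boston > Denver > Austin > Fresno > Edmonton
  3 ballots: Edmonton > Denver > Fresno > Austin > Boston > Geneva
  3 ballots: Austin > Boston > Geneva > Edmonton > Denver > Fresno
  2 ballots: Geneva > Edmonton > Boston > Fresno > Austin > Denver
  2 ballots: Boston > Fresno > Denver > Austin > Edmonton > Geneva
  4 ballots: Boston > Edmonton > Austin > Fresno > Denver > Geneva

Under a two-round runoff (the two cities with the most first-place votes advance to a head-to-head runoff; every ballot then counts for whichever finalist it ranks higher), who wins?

Round 1 first-place votes: Denver 0, Boston 6, Geneva 9, Edmonton 3, Austin 3, Fresno 0. Geneva and Boston advance.
Runoff: Geneva is ranked above Boston on 9 ballots, Boston above Geneva on 12.

Boston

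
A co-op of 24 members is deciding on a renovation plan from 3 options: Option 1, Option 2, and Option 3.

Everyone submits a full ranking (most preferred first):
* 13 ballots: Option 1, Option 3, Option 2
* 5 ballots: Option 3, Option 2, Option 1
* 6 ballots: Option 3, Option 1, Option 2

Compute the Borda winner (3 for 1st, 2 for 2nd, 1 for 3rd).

Option 3

Option 1: 13×3 + 5×1 + 6×2 = 56
Option 2: 13×1 + 5×2 + 6×1 = 29
Option 3: 13×2 + 5×3 + 6×3 = 59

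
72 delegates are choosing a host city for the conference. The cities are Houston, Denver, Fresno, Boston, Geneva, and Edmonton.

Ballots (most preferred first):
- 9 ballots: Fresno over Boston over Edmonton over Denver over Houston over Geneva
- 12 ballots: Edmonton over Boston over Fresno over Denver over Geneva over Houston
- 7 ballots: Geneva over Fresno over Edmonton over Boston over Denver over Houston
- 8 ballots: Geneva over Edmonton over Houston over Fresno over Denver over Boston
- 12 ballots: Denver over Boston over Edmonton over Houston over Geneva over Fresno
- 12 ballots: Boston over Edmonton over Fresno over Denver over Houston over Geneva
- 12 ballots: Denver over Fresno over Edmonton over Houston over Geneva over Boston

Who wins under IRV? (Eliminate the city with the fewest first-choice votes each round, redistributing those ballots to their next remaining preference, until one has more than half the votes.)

Boston

Round 1: Houston 0, Denver 24, Fresno 9, Boston 12, Geneva 15, Edmonton 12. Houston eliminated.
Round 2: Denver 24, Fresno 9, Boston 12, Geneva 15, Edmonton 12. Fresno eliminated.
Round 3: Denver 24, Boston 21, Geneva 15, Edmonton 12. Edmonton eliminated.
Round 4: Denver 24, Boston 33, Geneva 15. Geneva eliminated.
Round 5: Denver 32, Boston 40. Boston has a majority (≥37).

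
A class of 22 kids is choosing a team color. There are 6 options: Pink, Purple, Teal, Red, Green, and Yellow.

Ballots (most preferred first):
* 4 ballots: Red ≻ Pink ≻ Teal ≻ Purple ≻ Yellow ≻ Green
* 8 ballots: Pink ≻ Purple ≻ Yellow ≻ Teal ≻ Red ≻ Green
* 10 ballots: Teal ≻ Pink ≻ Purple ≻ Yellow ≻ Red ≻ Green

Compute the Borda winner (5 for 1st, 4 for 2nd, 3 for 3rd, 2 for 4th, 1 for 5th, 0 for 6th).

Pink: 4×4 + 8×5 + 10×4 = 96
Purple: 4×2 + 8×4 + 10×3 = 70
Teal: 4×3 + 8×2 + 10×5 = 78
Red: 4×5 + 8×1 + 10×1 = 38
Green: 4×0 + 8×0 + 10×0 = 0
Yellow: 4×1 + 8×3 + 10×2 = 48

Pink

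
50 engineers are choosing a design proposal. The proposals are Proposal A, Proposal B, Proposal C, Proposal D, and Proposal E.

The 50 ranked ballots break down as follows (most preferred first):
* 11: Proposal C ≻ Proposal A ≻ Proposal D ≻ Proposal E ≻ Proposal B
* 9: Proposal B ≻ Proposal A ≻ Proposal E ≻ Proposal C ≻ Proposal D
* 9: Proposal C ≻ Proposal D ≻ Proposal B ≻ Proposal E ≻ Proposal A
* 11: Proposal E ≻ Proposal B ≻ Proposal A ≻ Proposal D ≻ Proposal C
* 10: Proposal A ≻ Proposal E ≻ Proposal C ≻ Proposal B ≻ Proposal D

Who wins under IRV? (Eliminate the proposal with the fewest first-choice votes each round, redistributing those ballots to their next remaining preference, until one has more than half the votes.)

Proposal A

Round 1: Proposal A 10, Proposal B 9, Proposal C 20, Proposal D 0, Proposal E 11. Proposal D eliminated.
Round 2: Proposal A 10, Proposal B 9, Proposal C 20, Proposal E 11. Proposal B eliminated.
Round 3: Proposal A 19, Proposal C 20, Proposal E 11. Proposal E eliminated.
Round 4: Proposal A 30, Proposal C 20. Proposal A has a majority (≥26).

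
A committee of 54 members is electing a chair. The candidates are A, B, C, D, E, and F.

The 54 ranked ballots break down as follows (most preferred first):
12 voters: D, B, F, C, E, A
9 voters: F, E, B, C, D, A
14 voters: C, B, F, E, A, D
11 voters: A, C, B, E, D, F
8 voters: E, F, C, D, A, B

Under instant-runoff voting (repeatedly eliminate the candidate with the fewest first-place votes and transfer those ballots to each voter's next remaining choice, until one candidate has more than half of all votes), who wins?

Round 1: A 11, B 0, C 14, D 12, E 8, F 9. B eliminated.
Round 2: A 11, C 14, D 12, E 8, F 9. E eliminated.
Round 3: A 11, C 14, D 12, F 17. A eliminated.
Round 4: C 25, D 12, F 17. D eliminated.
Round 5: C 25, F 29. F has a majority (≥28).

F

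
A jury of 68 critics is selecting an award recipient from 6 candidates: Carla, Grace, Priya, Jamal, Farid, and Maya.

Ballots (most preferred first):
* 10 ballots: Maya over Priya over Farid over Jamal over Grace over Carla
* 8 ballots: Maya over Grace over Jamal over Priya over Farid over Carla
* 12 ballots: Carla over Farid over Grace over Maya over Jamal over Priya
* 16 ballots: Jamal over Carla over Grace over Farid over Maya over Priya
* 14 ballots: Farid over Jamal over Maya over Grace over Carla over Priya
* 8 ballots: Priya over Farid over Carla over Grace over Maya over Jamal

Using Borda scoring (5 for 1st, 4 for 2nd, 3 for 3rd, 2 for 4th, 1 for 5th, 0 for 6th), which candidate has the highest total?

Carla: 10×0 + 8×0 + 12×5 + 16×4 + 14×1 + 8×3 = 162
Grace: 10×1 + 8×4 + 12×3 + 16×3 + 14×2 + 8×2 = 170
Priya: 10×4 + 8×2 + 12×0 + 16×0 + 14×0 + 8×5 = 96
Jamal: 10×2 + 8×3 + 12×1 + 16×5 + 14×4 + 8×0 = 192
Farid: 10×3 + 8×1 + 12×4 + 16×2 + 14×5 + 8×4 = 220
Maya: 10×5 + 8×5 + 12×2 + 16×1 + 14×3 + 8×1 = 180

Farid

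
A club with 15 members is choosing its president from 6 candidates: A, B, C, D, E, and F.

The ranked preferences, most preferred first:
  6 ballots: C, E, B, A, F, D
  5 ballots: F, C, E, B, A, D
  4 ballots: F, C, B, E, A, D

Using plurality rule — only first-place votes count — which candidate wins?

F

First-place votes: A 0, B 0, C 6, D 0, E 0, F 9.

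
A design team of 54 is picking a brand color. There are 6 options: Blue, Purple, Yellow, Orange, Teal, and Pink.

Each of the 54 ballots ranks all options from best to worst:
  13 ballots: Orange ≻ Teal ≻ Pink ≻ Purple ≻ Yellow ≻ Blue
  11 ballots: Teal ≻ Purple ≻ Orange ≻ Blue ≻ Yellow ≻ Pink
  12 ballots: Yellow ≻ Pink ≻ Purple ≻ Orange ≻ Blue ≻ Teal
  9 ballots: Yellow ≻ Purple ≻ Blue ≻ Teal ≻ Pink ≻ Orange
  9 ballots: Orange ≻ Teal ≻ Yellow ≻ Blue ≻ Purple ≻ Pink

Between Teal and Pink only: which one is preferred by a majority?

Teal is ranked above Pink on 42 ballots; Pink above Teal on 12.

Teal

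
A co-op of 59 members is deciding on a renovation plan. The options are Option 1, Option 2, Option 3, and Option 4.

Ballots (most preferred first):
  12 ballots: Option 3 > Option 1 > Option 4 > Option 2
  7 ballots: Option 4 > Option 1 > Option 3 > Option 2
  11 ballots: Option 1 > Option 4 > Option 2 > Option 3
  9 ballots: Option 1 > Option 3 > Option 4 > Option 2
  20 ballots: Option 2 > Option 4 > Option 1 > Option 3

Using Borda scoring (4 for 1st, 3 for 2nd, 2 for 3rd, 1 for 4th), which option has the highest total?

Option 1: 12×3 + 7×3 + 11×4 + 9×4 + 20×2 = 177
Option 2: 12×1 + 7×1 + 11×2 + 9×1 + 20×4 = 130
Option 3: 12×4 + 7×2 + 11×1 + 9×3 + 20×1 = 120
Option 4: 12×2 + 7×4 + 11×3 + 9×2 + 20×3 = 163

Option 1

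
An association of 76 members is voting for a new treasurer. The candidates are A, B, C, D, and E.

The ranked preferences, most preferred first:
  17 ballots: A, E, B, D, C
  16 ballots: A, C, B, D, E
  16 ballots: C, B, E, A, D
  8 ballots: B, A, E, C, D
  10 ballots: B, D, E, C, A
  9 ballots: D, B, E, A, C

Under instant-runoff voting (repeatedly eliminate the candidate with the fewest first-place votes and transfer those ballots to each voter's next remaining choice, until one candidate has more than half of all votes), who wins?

Round 1: A 33, B 18, C 16, D 9, E 0. E eliminated.
Round 2: A 33, B 18, C 16, D 9. D eliminated.
Round 3: A 33, B 27, C 16. C eliminated.
Round 4: A 33, B 43. B has a majority (≥39).

B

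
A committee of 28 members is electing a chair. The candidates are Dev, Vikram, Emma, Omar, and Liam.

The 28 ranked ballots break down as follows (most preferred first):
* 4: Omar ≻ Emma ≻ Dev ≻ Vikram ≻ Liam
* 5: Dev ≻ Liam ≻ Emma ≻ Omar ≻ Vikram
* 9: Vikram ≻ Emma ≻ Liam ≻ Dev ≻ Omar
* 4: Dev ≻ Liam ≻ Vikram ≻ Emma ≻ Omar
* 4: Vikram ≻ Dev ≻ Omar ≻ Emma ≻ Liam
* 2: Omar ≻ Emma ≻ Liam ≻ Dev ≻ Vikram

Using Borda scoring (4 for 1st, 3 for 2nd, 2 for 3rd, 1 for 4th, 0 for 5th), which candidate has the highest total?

Dev

Dev: 4×2 + 5×4 + 9×1 + 4×4 + 4×3 + 2×1 = 67
Vikram: 4×1 + 5×0 + 9×4 + 4×2 + 4×4 + 2×0 = 64
Emma: 4×3 + 5×2 + 9×3 + 4×1 + 4×1 + 2×3 = 63
Omar: 4×4 + 5×1 + 9×0 + 4×0 + 4×2 + 2×4 = 37
Liam: 4×0 + 5×3 + 9×2 + 4×3 + 4×0 + 2×2 = 49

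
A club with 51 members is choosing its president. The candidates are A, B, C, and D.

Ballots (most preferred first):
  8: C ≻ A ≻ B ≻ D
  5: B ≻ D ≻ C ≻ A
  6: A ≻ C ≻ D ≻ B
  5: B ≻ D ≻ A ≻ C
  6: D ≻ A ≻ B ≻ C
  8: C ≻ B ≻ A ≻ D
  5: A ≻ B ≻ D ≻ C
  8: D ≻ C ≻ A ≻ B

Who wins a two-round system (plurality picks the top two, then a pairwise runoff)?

D

Round 1 first-place votes: A 11, B 10, C 16, D 14. C and D advance.
Runoff: C is ranked above D on 22 ballots, D above C on 29.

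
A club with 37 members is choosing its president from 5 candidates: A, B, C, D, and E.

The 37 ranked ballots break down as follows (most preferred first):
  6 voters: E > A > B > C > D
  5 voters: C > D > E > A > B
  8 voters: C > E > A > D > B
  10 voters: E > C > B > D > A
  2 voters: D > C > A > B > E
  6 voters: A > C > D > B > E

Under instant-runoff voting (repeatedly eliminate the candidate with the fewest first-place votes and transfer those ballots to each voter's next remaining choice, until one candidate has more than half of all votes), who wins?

C

Round 1: A 6, B 0, C 13, D 2, E 16. B eliminated.
Round 2: A 6, C 13, D 2, E 16. D eliminated.
Round 3: A 6, C 15, E 16. A eliminated.
Round 4: C 21, E 16. C has a majority (≥19).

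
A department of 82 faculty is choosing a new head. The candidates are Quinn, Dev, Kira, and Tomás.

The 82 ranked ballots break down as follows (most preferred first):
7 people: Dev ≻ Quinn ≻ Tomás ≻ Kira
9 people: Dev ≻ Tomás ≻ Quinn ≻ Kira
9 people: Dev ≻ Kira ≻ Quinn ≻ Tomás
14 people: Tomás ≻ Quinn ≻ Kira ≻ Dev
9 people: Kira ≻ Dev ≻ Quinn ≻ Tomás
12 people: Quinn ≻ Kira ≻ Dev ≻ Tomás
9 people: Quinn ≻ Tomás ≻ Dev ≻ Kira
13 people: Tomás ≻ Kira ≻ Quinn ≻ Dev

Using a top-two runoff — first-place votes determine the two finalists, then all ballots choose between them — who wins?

Dev

Round 1 first-place votes: Quinn 21, Dev 25, Kira 9, Tomás 27. Tomás and Dev advance.
Runoff: Tomás is ranked above Dev on 36 ballots, Dev above Tomás on 46.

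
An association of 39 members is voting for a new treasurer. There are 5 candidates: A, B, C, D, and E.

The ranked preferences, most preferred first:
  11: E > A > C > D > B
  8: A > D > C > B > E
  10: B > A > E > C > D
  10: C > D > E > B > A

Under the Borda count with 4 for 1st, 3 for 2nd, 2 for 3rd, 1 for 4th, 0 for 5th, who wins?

A: 11×3 + 8×4 + 10×3 + 10×0 = 95
B: 11×0 + 8×1 + 10×4 + 10×1 = 58
C: 11×2 + 8×2 + 10×1 + 10×4 = 88
D: 11×1 + 8×3 + 10×0 + 10×3 = 65
E: 11×4 + 8×0 + 10×2 + 10×2 = 84

A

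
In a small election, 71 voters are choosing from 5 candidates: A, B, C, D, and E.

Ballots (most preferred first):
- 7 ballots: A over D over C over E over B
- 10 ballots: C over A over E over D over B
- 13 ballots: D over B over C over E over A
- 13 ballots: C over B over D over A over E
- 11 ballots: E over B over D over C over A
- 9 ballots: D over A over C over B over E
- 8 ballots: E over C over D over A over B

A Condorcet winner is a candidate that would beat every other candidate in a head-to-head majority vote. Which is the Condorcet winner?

D

D vs A: 54–17
D vs B: 47–24
D vs C: 40–31
D vs E: 42–29
D beats every other candidate.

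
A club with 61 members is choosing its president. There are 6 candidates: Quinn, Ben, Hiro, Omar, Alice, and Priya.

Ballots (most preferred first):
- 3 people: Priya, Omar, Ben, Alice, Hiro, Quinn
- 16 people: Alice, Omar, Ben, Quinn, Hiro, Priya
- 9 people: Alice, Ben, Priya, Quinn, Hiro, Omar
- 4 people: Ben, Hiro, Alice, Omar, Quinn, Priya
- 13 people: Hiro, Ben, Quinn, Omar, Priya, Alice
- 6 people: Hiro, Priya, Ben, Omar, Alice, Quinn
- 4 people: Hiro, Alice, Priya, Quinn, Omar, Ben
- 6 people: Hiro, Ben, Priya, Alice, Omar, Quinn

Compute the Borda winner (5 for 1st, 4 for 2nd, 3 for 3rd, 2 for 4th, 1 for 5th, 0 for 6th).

Quinn: 3×0 + 16×2 + 9×2 + 4×1 + 13×3 + 6×0 + 4×2 + 6×0 = 101
Ben: 3×3 + 16×3 + 9×4 + 4×5 + 13×4 + 6×3 + 4×0 + 6×4 = 207
Hiro: 3×1 + 16×1 + 9×1 + 4×4 + 13×5 + 6×5 + 4×5 + 6×5 = 189
Omar: 3×4 + 16×4 + 9×0 + 4×2 + 13×2 + 6×2 + 4×1 + 6×1 = 132
Alice: 3×2 + 16×5 + 9×5 + 4×3 + 13×0 + 6×1 + 4×4 + 6×2 = 177
Priya: 3×5 + 16×0 + 9×3 + 4×0 + 13×1 + 6×4 + 4×3 + 6×3 = 109

Ben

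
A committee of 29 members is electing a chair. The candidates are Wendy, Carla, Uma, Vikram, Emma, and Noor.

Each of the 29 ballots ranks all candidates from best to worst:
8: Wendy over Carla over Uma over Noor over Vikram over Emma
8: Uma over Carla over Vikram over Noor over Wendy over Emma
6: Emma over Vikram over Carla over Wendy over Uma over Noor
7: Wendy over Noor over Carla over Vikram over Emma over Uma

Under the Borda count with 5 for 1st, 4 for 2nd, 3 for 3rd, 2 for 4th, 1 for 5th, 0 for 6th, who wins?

Wendy: 8×5 + 8×1 + 6×2 + 7×5 = 95
Carla: 8×4 + 8×4 + 6×3 + 7×3 = 103
Uma: 8×3 + 8×5 + 6×1 + 7×0 = 70
Vikram: 8×1 + 8×3 + 6×4 + 7×2 = 70
Emma: 8×0 + 8×0 + 6×5 + 7×1 = 37
Noor: 8×2 + 8×2 + 6×0 + 7×4 = 60

Carla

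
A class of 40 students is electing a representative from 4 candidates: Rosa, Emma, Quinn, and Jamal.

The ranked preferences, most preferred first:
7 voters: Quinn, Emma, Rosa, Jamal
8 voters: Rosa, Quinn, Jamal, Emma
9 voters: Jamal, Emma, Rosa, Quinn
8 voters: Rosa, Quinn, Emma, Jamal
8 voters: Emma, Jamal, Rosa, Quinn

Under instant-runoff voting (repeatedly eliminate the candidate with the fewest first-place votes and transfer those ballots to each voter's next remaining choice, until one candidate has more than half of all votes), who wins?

Emma

Round 1: Rosa 16, Emma 8, Quinn 7, Jamal 9. Quinn eliminated.
Round 2: Rosa 16, Emma 15, Jamal 9. Jamal eliminated.
Round 3: Rosa 16, Emma 24. Emma has a majority (≥21).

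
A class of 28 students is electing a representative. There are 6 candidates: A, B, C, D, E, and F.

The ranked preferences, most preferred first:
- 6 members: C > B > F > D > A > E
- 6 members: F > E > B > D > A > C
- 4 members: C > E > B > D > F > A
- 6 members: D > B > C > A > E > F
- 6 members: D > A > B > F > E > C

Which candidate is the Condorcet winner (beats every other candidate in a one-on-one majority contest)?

B vs A: 22–6
B vs C: 18–10
B vs D: 16–12
B vs E: 18–10
B vs F: 22–6
B beats every other candidate.

B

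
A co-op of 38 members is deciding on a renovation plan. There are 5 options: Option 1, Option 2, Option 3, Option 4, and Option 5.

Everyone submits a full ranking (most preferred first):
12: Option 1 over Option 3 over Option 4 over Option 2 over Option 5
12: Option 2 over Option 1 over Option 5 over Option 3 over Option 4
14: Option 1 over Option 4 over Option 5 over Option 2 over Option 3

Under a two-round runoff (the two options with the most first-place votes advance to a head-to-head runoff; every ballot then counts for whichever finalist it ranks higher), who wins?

Round 1 first-place votes: Option 1 26, Option 2 12, Option 3 0, Option 4 0, Option 5 0. Option 1 and Option 2 advance.
Runoff: Option 1 is ranked above Option 2 on 26 ballots, Option 2 above Option 1 on 12.

Option 1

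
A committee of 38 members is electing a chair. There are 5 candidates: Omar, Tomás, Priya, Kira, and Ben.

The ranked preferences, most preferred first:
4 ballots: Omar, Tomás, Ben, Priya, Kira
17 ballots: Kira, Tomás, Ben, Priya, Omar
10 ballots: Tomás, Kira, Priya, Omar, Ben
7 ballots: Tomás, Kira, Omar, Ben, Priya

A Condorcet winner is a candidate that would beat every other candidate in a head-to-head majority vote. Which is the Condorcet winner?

Tomás vs Omar: 34–4
Tomás vs Priya: 38–0
Tomás vs Kira: 21–17
Tomás vs Ben: 38–0
Tomás beats every other candidate.

Tomás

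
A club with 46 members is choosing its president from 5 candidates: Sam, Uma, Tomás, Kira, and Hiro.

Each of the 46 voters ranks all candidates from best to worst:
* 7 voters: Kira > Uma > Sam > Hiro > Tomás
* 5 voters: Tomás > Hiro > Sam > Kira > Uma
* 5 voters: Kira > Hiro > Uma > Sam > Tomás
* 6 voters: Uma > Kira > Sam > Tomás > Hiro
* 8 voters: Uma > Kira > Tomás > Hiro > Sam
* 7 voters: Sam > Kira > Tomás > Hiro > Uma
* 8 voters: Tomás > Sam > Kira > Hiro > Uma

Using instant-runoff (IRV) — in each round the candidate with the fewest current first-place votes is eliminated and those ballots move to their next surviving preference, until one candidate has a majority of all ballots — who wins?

Kira

Round 1: Sam 7, Uma 14, Tomás 13, Kira 12, Hiro 0. Hiro eliminated.
Round 2: Sam 7, Uma 14, Tomás 13, Kira 12. Sam eliminated.
Round 3: Uma 14, Tomás 13, Kira 19. Tomás eliminated.
Round 4: Uma 14, Kira 32. Kira has a majority (≥24).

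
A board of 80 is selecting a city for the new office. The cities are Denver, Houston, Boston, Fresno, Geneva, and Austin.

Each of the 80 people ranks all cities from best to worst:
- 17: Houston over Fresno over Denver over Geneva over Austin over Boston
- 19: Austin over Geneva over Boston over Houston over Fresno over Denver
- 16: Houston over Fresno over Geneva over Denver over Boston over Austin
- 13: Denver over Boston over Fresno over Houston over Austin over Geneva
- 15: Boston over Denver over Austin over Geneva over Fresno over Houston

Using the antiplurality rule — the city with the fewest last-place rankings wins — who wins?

Last-place votes: Denver 19, Houston 15, Boston 17, Fresno 0, Geneva 13, Austin 16.

Fresno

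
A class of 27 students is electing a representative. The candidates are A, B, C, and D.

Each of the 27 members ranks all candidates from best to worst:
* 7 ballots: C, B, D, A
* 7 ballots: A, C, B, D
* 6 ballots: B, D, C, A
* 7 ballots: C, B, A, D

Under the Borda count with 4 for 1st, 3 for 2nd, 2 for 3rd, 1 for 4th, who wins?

A: 7×1 + 7×4 + 6×1 + 7×2 = 55
B: 7×3 + 7×2 + 6×4 + 7×3 = 80
C: 7×4 + 7×3 + 6×2 + 7×4 = 89
D: 7×2 + 7×1 + 6×3 + 7×1 = 46

C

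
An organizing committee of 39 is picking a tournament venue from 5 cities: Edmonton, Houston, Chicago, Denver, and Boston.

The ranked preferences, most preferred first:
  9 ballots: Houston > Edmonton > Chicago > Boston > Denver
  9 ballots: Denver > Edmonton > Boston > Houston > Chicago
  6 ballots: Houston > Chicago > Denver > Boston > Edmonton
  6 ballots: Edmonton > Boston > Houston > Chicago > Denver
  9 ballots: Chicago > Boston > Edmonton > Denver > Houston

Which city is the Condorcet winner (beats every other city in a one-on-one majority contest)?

Edmonton vs Houston: 24–15
Edmonton vs Chicago: 24–15
Edmonton vs Denver: 24–15
Edmonton vs Boston: 24–15
Edmonton beats every other city.

Edmonton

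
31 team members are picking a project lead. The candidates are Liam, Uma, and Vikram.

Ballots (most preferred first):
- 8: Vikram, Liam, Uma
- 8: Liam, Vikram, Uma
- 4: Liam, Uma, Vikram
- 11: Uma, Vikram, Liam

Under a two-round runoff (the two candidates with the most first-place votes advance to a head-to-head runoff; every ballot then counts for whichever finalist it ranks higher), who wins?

Liam

Round 1 first-place votes: Liam 12, Uma 11, Vikram 8. Liam and Uma advance.
Runoff: Liam is ranked above Uma on 20 ballots, Uma above Liam on 11.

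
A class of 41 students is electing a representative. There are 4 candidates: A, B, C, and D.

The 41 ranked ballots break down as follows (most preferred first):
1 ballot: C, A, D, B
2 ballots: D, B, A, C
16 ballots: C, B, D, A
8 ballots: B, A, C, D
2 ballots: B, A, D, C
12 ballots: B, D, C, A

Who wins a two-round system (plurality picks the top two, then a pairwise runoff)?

Round 1 first-place votes: A 0, B 22, C 17, D 2. B and C advance.
Runoff: B is ranked above C on 24 ballots, C above B on 17.

B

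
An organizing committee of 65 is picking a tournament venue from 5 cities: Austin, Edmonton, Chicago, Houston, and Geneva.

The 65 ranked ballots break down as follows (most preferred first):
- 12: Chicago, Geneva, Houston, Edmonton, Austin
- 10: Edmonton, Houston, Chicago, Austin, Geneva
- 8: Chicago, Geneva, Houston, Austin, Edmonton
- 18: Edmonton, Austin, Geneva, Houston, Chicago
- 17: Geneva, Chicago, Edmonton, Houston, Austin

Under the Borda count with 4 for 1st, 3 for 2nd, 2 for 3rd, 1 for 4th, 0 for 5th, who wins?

Geneva

Austin: 12×0 + 10×1 + 8×1 + 18×3 + 17×0 = 72
Edmonton: 12×1 + 10×4 + 8×0 + 18×4 + 17×2 = 158
Chicago: 12×4 + 10×2 + 8×4 + 18×0 + 17×3 = 151
Houston: 12×2 + 10×3 + 8×2 + 18×1 + 17×1 = 105
Geneva: 12×3 + 10×0 + 8×3 + 18×2 + 17×4 = 164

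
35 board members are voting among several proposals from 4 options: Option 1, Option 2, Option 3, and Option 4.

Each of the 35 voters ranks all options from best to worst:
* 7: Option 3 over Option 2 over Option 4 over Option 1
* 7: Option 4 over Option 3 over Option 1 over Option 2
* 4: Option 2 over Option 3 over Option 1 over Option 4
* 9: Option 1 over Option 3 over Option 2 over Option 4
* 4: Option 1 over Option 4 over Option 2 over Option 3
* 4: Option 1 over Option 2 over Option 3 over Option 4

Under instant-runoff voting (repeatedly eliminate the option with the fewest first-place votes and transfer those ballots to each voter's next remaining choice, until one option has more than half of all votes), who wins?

Round 1: Option 1 17, Option 2 4, Option 3 7, Option 4 7. Option 2 eliminated.
Round 2: Option 1 17, Option 3 11, Option 4 7. Option 4 eliminated.
Round 3: Option 1 17, Option 3 18. Option 3 has a majority (≥18).

Option 3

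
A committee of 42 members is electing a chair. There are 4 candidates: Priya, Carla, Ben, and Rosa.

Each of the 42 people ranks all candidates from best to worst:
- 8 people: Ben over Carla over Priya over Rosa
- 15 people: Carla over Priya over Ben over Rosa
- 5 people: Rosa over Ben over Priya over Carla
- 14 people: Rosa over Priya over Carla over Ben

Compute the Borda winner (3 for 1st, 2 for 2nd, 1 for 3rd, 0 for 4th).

Priya: 8×1 + 15×2 + 5×1 + 14×2 = 71
Carla: 8×2 + 15×3 + 5×0 + 14×1 = 75
Ben: 8×3 + 15×1 + 5×2 + 14×0 = 49
Rosa: 8×0 + 15×0 + 5×3 + 14×3 = 57

Carla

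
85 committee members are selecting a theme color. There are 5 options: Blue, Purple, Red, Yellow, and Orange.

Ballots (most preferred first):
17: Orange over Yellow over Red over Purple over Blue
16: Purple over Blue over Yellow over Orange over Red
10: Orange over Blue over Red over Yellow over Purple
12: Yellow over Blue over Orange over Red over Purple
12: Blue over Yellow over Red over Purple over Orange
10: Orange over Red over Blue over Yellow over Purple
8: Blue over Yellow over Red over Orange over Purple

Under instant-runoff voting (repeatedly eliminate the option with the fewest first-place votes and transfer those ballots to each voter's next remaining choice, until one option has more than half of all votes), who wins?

Blue

Round 1: Blue 20, Purple 16, Red 0, Yellow 12, Orange 37. Red eliminated.
Round 2: Blue 20, Purple 16, Yellow 12, Orange 37. Yellow eliminated.
Round 3: Blue 32, Purple 16, Orange 37. Purple eliminated.
Round 4: Blue 48, Orange 37. Blue has a majority (≥43).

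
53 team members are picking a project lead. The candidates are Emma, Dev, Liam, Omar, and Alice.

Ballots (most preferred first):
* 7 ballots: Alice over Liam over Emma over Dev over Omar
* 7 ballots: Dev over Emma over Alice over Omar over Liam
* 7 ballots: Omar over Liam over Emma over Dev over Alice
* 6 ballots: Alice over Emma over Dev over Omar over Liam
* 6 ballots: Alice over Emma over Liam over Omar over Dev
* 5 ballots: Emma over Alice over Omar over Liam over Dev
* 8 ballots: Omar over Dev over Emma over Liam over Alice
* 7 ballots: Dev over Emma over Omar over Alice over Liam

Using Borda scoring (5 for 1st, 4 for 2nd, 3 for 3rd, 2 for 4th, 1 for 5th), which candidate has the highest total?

Emma: 7×3 + 7×4 + 7×3 + 6×4 + 6×4 + 5×5 + 8×3 + 7×4 = 195
Dev: 7×2 + 7×5 + 7×2 + 6×3 + 6×1 + 5×1 + 8×4 + 7×5 = 159
Liam: 7×4 + 7×1 + 7×4 + 6×1 + 6×3 + 5×2 + 8×2 + 7×1 = 120
Omar: 7×1 + 7×2 + 7×5 + 6×2 + 6×2 + 5×3 + 8×5 + 7×3 = 156
Alice: 7×5 + 7×3 + 7×1 + 6×5 + 6×5 + 5×4 + 8×1 + 7×2 = 165

Emma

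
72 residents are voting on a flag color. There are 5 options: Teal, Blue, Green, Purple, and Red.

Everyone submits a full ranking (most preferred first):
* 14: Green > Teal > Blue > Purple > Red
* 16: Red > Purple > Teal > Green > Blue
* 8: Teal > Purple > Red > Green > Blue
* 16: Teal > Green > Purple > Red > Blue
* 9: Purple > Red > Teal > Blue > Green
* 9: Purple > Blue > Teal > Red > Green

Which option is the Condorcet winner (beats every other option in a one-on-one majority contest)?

Teal vs Blue: 63–9
Teal vs Green: 58–14
Teal vs Purple: 38–34
Teal vs Red: 47–25
Teal beats every other option.

Teal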